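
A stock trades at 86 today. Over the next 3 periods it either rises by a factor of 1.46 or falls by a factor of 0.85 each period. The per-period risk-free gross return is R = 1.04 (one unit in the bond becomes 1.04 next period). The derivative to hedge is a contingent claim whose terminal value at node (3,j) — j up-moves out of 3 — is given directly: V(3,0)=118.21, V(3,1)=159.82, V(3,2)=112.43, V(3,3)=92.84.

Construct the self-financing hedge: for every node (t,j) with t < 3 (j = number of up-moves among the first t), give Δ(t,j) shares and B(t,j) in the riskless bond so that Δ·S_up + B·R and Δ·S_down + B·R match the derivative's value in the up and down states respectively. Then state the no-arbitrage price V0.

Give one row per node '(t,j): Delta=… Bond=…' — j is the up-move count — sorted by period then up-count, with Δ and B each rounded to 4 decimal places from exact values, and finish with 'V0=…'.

(0,0): Delta=-0.0441 Bond=123.5541
(1,0): Delta=0.2995 Bond=103.3815
(1,1): Delta=-0.4862 Bond=184.0131
(2,0): Delta=1.0978 Bond=57.9124
(2,1): Delta=-0.7279 Bond=217.1685
(2,2): Delta=-0.1752 Bond=134.3534
V0=119.7633

No-arbitrage ⇒ martingale measure with p* = (R−d)/(u−d) = 0.3115.
Terminal payoffs: V(3,0)=118.2100, V(3,1)=159.8200, V(3,2)=112.4300, V(3,3)=92.8400
Node (2,0) S=62.1350: V=(p*·159.8200+(1−p*)·118.2100)/1.04=126.1255; Δ=(159.8200−118.2100)/(90.7171−52.8147)=1.0978; B=V−Δ·S=57.9124
Node (2,1) S=106.7260: V=(p*·112.4300+(1−p*)·159.8200)/1.04=139.4800; Δ=(112.4300−159.8200)/(155.8200−90.7171)=-0.7279; B=V−Δ·S=217.1685
Node (2,2) S=183.3176: V=(p*·92.8400+(1−p*)·112.4300)/1.04=102.2387; Δ=(92.8400−112.4300)/(267.6437−155.8200)=-0.1752; B=V−Δ·S=134.3534
Node (1,0) S=73.1000: V=(p*·139.4800+(1−p*)·126.1255)/1.04=125.2741; Δ=(139.4800−126.1255)/(106.7260−62.1350)=0.2995; B=V−Δ·S=103.3815
Node (1,1) S=125.5600: V=(p*·102.2387+(1−p*)·139.4800)/1.04=122.9618; Δ=(102.2387−139.4800)/(183.3176−106.7260)=-0.4862; B=V−Δ·S=184.0131
Node (0,0) S=86.0000: V=(p*·122.9618+(1−p*)·125.2741)/1.04=119.7633; Δ=(122.9618−125.2741)/(125.5600−73.1000)=-0.0441; B=V−Δ·S=123.5541
Check: Δ(0,0)·S0 + B(0,0) = 119.7633 = V0.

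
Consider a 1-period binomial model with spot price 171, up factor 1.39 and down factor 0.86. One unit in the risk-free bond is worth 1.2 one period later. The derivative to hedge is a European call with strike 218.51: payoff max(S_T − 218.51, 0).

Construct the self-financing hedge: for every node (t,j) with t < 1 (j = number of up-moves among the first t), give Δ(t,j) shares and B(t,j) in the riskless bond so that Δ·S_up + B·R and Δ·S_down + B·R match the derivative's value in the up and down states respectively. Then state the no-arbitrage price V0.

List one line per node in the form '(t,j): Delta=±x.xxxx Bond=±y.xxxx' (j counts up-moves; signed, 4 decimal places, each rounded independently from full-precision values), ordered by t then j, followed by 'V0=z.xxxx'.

No-arbitrage ⇒ martingale measure with p* = (R−d)/(u−d) = 0.6415.
Payoff layer (t=1): V(1,0)=0.0000, V(1,1)=19.1800
(0,0): S=171.0000. Δ = (V_up−V_dn)/(S_up−S_dn) = (19.1800−0.0000)/(237.6900−147.0600) = 0.2116. V = [p*·19.1800 + (1−p*)·0.0000]/1.2 = 10.2535. B = V − Δ·S = -25.9352.
Each (Δ,B) replicates both successor values, so the strategy is self-financing and V0 is arbitrage-free.

(0,0): Delta=0.2116 Bond=-25.9352
V0=10.2535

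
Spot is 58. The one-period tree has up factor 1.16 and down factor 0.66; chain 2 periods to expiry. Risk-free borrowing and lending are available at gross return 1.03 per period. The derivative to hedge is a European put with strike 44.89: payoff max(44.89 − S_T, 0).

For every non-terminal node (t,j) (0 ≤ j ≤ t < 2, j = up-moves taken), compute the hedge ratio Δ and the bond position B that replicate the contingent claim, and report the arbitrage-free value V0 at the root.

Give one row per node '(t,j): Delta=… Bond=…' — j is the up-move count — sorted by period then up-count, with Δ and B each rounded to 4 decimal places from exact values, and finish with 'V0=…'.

Risk-neutral probability p* = (R−d)/(u−d) = (1.03−0.66)/(1.16−0.66) = 0.7400.
Terminal payoffs: V(2,0)=19.6252, V(2,1)=0.4852, V(2,2)=0.0000
(1,0): S=38.2800. Δ = (V_up−V_dn)/(S_up−S_dn) = (0.4852−19.6252)/(44.4048−25.2648) = -1.0000. V = [p*·0.4852 + (1−p*)·19.6252]/1.03 = 5.3025. B = V − Δ·S = 43.5825.
(1,1): S=67.2800. Δ = (V_up−V_dn)/(S_up−S_dn) = (0.0000−0.4852)/(78.0448−44.4048) = -0.0144. V = [p*·0.0000 + (1−p*)·0.4852]/1.03 = 0.1225. B = V − Δ·S = 1.0929.
(0,0): S=58.0000. Δ = (V_up−V_dn)/(S_up−S_dn) = (0.1225−5.3025)/(67.2800−38.2800) = -0.1786. V = [p*·0.1225 + (1−p*)·5.3025]/1.03 = 1.4265. B = V − Δ·S = 11.7866.
Each (Δ,B) replicates both successor values, so the strategy is self-financing and V0 is arbitrage-free.

(0,0): Delta=-0.1786 Bond=11.7866
(1,0): Delta=-1.0000 Bond=43.5825
(1,1): Delta=-0.0144 Bond=1.0929
V0=1.4265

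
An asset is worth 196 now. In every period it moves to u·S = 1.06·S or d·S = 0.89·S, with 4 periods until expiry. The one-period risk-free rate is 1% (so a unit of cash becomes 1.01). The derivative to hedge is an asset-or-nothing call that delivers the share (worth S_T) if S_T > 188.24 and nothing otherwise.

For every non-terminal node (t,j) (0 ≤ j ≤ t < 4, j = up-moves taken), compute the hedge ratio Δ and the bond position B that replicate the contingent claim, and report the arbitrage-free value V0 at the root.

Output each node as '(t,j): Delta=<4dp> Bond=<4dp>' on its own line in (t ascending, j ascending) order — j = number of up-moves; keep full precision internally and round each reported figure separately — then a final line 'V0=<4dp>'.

No-arbitrage ⇒ martingale measure with p* = (R−d)/(u−d) = 0.7059.
At expiry t=4: V(4,0)=0.0000, V(4,1)=0.0000, V(4,2)=0.0000, V(4,3)=207.7608, V(4,4)=247.4455
(3,0): S=138.1739. Δ = (V_up−V_dn)/(S_up−S_dn) = (0.0000−0.0000)/(146.4644−122.9748) = 0.0000. V = [p*·0.0000 + (1−p*)·0.0000]/1.01 = 0.0000. B = V − Δ·S = 0.0000.
(3,1): S=164.5667. Δ = (V_up−V_dn)/(S_up−S_dn) = (0.0000−0.0000)/(174.4407−146.4644) = 0.0000. V = [p*·0.0000 + (1−p*)·0.0000]/1.01 = 0.0000. B = V − Δ·S = 0.0000.
(3,2): S=196.0008. Δ = (V_up−V_dn)/(S_up−S_dn) = (207.7608−0.0000)/(207.7608−174.4407) = 6.2353. V = [p*·207.7608 + (1−p*)·0.0000]/1.01 = 145.2027. B = V − Δ·S = -1076.9199.
(3,3): S=233.4391. Δ = (V_up−V_dn)/(S_up−S_dn) = (247.4455−207.7608)/(247.4455−207.7608) = 1.0000. V = [p*·247.4455 + (1−p*)·207.7608]/1.01 = 233.4391. B = V − Δ·S = 0.0000.
(2,0): S=155.2516. Δ = (V_up−V_dn)/(S_up−S_dn) = (0.0000−0.0000)/(164.5667−138.1739) = 0.0000. V = [p*·0.0000 + (1−p*)·0.0000]/1.01 = 0.0000. B = V − Δ·S = 0.0000.
(2,1): S=184.9064. Δ = (V_up−V_dn)/(S_up−S_dn) = (145.2027−0.0000)/(196.0008−164.5667) = 4.6193. V = [p*·145.2027 + (1−p*)·0.0000]/1.01 = 101.4812. B = V − Δ·S = -752.6522.
(2,2): S=220.2256. Δ = (V_up−V_dn)/(S_up−S_dn) = (233.4391−145.2027)/(233.4391−196.0008) = 2.3568. V = [p*·233.4391 + (1−p*)·145.2027]/1.01 = 205.4329. B = V − Δ·S = -313.6051.
(1,0): S=174.4400. Δ = (V_up−V_dn)/(S_up−S_dn) = (101.4812−0.0000)/(184.9064−155.2516) = 3.4221. V = [p*·101.4812 + (1−p*)·0.0000]/1.01 = 70.9245. B = V − Δ·S = -526.0237.
(1,1): S=207.7600. Δ = (V_up−V_dn)/(S_up−S_dn) = (205.4329−101.4812)/(220.2256−184.9064) = 2.9432. V = [p*·205.4329 + (1−p*)·101.4812]/1.01 = 173.1276. B = V − Δ·S = -438.3531.
(0,0): S=196.0000. Δ = (V_up−V_dn)/(S_up−S_dn) = (173.1276−70.9245)/(207.7600−174.4400) = 3.0673. V = [p*·173.1276 + (1−p*)·70.9245]/1.01 = 141.6514. B = V − Δ·S = -459.5431.
The time-0 hedge costs 141.6514, which is the no-arbitrage price.

(0,0): Delta=3.0673 Bond=-459.5431
(1,0): Delta=3.4221 Bond=-526.0237
(1,1): Delta=2.9432 Bond=-438.3531
(2,0): Delta=0.0000 Bond=0.0000
(2,1): Delta=4.6193 Bond=-752.6522
(2,2): Delta=2.3568 Bond=-313.6051
(3,0): Delta=0.0000 Bond=0.0000
(3,1): Delta=0.0000 Bond=0.0000
(3,2): Delta=6.2353 Bond=-1076.9199
(3,3): Delta=1.0000 Bond=0.0000
V0=141.6514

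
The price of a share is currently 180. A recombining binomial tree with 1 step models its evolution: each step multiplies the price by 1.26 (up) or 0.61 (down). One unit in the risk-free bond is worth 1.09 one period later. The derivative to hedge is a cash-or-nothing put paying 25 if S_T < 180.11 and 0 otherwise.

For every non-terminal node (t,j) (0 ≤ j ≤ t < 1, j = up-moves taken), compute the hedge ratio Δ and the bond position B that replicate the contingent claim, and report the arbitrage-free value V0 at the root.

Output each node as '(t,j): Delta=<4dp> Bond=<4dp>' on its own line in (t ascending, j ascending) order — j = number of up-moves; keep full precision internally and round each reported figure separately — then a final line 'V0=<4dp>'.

The replicating-portfolio and risk-neutral prices coincide; use p* = (1.09−0.61)/(1.26−0.61) = 0.7385 for the latter.
Payoff layer (t=1): V(1,0)=25.0000, V(1,1)=0.0000
(0,0): S=180.0000. Δ = (V_up−V_dn)/(S_up−S_dn) = (0.0000−25.0000)/(226.8000−109.8000) = -0.2137. V = [p*·0.0000 + (1−p*)·25.0000]/1.09 = 5.9986. B = V − Δ·S = 44.4601.
Each (Δ,B) replicates both successor values, so the strategy is self-financing and V0 is arbitrage-free.

(0,0): Delta=-0.2137 Bond=44.4601
V0=5.9986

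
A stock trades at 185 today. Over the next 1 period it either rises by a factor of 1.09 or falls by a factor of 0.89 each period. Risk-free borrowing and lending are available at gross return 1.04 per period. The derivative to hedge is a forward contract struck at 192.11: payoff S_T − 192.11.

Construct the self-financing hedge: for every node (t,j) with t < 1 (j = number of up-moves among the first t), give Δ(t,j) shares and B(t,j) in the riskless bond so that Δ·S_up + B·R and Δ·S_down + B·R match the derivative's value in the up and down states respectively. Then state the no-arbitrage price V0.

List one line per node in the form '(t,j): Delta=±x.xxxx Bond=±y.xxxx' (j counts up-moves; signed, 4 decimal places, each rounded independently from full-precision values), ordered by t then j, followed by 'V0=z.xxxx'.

(0,0): Delta=1.0000 Bond=-184.7212
V0=0.2788

Since d<R<u, set p* = (R−d)/(u−d) = 0.7500; price each node as the discounted p*-expectation of its children.
Terminal values V(1,·): V(1,0)=-27.4600, V(1,1)=9.5400
  t=0,j=0: stock 185.0000 → up 201.6500 (V=9.5400), down 164.6500 (V=-27.4600). Price 0.2788; hedge Δ=1.0000, bond B=-184.7212.
Self-financing check: at every node Δ·S+B equals the discounted successor values.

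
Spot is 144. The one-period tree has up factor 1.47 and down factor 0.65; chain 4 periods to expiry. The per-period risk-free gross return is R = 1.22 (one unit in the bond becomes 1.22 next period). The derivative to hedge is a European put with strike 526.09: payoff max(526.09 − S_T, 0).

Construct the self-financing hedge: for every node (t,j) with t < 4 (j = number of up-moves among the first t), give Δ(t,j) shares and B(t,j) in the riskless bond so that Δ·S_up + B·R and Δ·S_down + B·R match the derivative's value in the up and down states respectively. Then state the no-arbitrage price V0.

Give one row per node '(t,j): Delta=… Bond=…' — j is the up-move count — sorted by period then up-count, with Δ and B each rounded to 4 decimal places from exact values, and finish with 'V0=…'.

Since d<R<u, set p* = (R−d)/(u−d) = 0.6951; price each node as the discounted p*-expectation of its children.
Terminal payoffs: V(4,0)=500.3851, V(4,1)=467.9574, V(4,2)=394.6208, V(4,3)=228.7674, V(4,4)=0.0000
Node (3,0) S=39.5460: V=(p*·467.9574+(1−p*)·500.3851)/1.22=391.6753; Δ=(467.9574−500.3851)/(58.1326−25.7049)=-1.0000; B=V−Δ·S=431.2213
Node (3,1) S=89.4348: V=(p*·394.6208+(1−p*)·467.9574)/1.22=341.7865; Δ=(394.6208−467.9574)/(131.4692−58.1326)=-1.0000; B=V−Δ·S=431.2213
Node (3,2) S=202.2602: V=(p*·228.7674+(1−p*)·394.6208)/1.22=228.9611; Δ=(228.7674−394.6208)/(297.3226−131.4692)=-1.0000; B=V−Δ·S=431.2213
Node (3,3) S=457.4193: V=(p*·0.0000+(1−p*)·228.7674)/1.22=57.1690; Δ=(0.0000−228.7674)/(672.4064−297.3226)=-0.6099; B=V−Δ·S=336.1537
Node (2,0) S=60.8400: V=(p*·341.7865+(1−p*)·391.6753)/1.22=292.6201; Δ=(341.7865−391.6753)/(89.4348−39.5460)=-1.0000; B=V−Δ·S=353.4601
Node (2,1) S=137.5920: V=(p*·228.9611+(1−p*)·341.7865)/1.22=215.8681; Δ=(228.9611−341.7865)/(202.2602−89.4348)=-1.0000; B=V−Δ·S=353.4601
Node (2,2) S=311.1696: V=(p*·57.1690+(1−p*)·228.9611)/1.22=89.7907; Δ=(57.1690−228.9611)/(457.4193−202.2602)=-0.6733; B=V−Δ·S=299.2932
Node (1,0) S=93.6000: V=(p*·215.8681+(1−p*)·292.6201)/1.22=196.1214; Δ=(215.8681−292.6201)/(137.5920−60.8400)=-1.0000; B=V−Δ·S=289.7214
Node (1,1) S=211.6800: V=(p*·89.7907+(1−p*)·215.8681)/1.22=105.1057; Δ=(89.7907−215.8681)/(311.1696−137.5920)=-0.7263; B=V−Δ·S=258.8586
Node (0,0) S=144.0000: V=(p*·105.1057+(1−p*)·196.1214)/1.22=108.8970; Δ=(105.1057−196.1214)/(211.6800−93.6000)=-0.7708; B=V−Δ·S=219.8918
The time-0 hedge costs 108.8970, which is the no-arbitrage price.

(0,0): Delta=-0.7708 Bond=219.8918
(1,0): Delta=-1.0000 Bond=289.7214
(1,1): Delta=-0.7263 Bond=258.8586
(2,0): Delta=-1.0000 Bond=353.4601
(2,1): Delta=-1.0000 Bond=353.4601
(2,2): Delta=-0.6733 Bond=299.2932
(3,0): Delta=-1.0000 Bond=431.2213
(3,1): Delta=-1.0000 Bond=431.2213
(3,2): Delta=-1.0000 Bond=431.2213
(3,3): Delta=-0.6099 Bond=336.1537
V0=108.8970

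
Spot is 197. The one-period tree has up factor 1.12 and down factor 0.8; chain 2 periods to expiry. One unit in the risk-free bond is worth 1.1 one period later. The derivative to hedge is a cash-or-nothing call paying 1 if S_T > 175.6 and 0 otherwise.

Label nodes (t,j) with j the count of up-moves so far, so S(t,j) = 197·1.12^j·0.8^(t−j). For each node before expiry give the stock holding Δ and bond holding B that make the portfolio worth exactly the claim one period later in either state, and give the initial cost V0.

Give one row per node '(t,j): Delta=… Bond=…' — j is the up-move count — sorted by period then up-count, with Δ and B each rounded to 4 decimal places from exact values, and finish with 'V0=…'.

(0,0): Delta=0.0009 Bond=0.6457
(1,0): Delta=0.0198 Bond=-2.2727
(1,1): Delta=0.0000 Bond=0.9091
V0=0.8232

Since d<R<u, set p* = (R−d)/(u−d) = 0.9375; price each node as the discounted p*-expectation of its children.
Payoff layer (t=2): V(2,0)=0.0000, V(2,1)=1.0000, V(2,2)=1.0000
  t=1,j=0: stock 157.6000 → up 176.5120 (V=1.0000), down 126.0800 (V=0.0000). Price 0.8523; hedge Δ=0.0198, bond B=-2.2727.
  t=1,j=1: stock 220.6400 → up 247.1168 (V=1.0000), down 176.5120 (V=1.0000). Price 0.9091; hedge Δ=0.0000, bond B=0.9091.
  t=0,j=0: stock 197.0000 → up 220.6400 (V=0.9091), down 157.6000 (V=0.8523). Price 0.8232; hedge Δ=0.0009, bond B=0.6457.
The time-0 hedge costs 0.8232, which is the no-arbitrage price.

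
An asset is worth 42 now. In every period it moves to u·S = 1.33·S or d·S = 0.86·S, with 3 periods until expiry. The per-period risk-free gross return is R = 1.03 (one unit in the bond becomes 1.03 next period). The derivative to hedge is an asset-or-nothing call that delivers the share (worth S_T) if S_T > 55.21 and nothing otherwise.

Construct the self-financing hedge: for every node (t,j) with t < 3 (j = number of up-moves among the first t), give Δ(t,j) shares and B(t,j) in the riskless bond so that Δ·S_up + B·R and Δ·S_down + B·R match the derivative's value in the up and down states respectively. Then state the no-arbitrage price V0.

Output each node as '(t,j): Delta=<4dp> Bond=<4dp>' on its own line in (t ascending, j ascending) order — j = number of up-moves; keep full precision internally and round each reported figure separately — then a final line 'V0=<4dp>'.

(0,0): Delta=1.6269 Bond=-49.4020
(1,0): Delta=1.3217 Bond=-39.8592
(1,1): Delta=1.9752 Bond=-70.3397
(2,0): Delta=0.0000 Bond=0.0000
(2,1): Delta=2.8298 Bond=-113.5048
(2,2): Delta=1.0000 Bond=0.0000
V0=18.9273

Risk-neutral probability p* = (R−d)/(u−d) = (1.03−0.86)/(1.33−0.86) = 0.3617.
Terminal payoffs: V(3,0)=0.0000, V(3,1)=0.0000, V(3,2)=63.8927, V(3,3)=98.8108
Node (2,0) S=31.0632: V=(p*·0.0000+(1−p*)·0.0000)/1.03=0.0000; Δ=(0.0000−0.0000)/(41.3141−26.7144)=0.0000; B=V−Δ·S=0.0000
Node (2,1) S=48.0396: V=(p*·63.8927+(1−p*)·0.0000)/1.03=22.4370; Δ=(63.8927−0.0000)/(63.8927−41.3141)=2.8298; B=V−Δ·S=-113.5048
Node (2,2) S=74.2938: V=(p*·98.8108+(1−p*)·63.8927)/1.03=74.2938; Δ=(98.8108−63.8927)/(98.8108−63.8927)=1.0000; B=V−Δ·S=0.0000
Node (1,0) S=36.1200: V=(p*·22.4370+(1−p*)·0.0000)/1.03=7.8791; Δ=(22.4370−0.0000)/(48.0396−31.0632)=1.3217; B=V−Δ·S=-39.8592
Node (1,1) S=55.8600: V=(p*·74.2938+(1−p*)·22.4370)/1.03=39.9939; Δ=(74.2938−22.4370)/(74.2938−48.0396)=1.9752; B=V−Δ·S=-70.3397
Node (0,0) S=42.0000: V=(p*·39.9939+(1−p*)·7.8791)/1.03=18.9273; Δ=(39.9939−7.8791)/(55.8600−36.1200)=1.6269; B=V−Δ·S=-49.4020
Self-financing check: at every node Δ·S+B equals the discounted successor values.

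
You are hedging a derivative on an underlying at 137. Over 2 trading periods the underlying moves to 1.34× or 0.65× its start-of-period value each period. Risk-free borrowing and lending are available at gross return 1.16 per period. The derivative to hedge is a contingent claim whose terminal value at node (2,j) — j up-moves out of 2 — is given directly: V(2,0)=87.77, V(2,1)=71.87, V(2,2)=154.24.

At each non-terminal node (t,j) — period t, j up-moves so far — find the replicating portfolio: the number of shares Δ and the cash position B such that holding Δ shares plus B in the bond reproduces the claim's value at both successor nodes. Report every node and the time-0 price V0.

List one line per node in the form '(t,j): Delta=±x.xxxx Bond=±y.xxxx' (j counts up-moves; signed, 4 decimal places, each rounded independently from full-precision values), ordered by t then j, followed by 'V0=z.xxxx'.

Risk-neutral probability p* = (R−d)/(u−d) = (1.16−0.65)/(1.34−0.65) = 0.7391.
Payoff layer (t=2): V(2,0)=87.7700, V(2,1)=71.8700, V(2,2)=154.2400
Node (1,0) S=89.0500: V=(p*·71.8700+(1−p*)·87.7700)/1.16=65.5326; Δ=(71.8700−87.7700)/(119.3270−57.8825)=-0.2588; B=V−Δ·S=88.5761
Node (1,1) S=183.5800: V=(p*·154.2400+(1−p*)·71.8700)/1.16=114.4415; Δ=(154.2400−71.8700)/(245.9972−119.3270)=0.6503; B=V−Δ·S=-4.9353
Node (0,0) S=137.0000: V=(p*·114.4415+(1−p*)·65.5326)/1.16=87.6575; Δ=(114.4415−65.5326)/(183.5800−89.0500)=0.5174; B=V−Δ·S=16.7750
Self-financing check: at every node Δ·S+B equals the discounted successor values.

(0,0): Delta=0.5174 Bond=16.7750
(1,0): Delta=-0.2588 Bond=88.5761
(1,1): Delta=0.6503 Bond=-4.9353
V0=87.6575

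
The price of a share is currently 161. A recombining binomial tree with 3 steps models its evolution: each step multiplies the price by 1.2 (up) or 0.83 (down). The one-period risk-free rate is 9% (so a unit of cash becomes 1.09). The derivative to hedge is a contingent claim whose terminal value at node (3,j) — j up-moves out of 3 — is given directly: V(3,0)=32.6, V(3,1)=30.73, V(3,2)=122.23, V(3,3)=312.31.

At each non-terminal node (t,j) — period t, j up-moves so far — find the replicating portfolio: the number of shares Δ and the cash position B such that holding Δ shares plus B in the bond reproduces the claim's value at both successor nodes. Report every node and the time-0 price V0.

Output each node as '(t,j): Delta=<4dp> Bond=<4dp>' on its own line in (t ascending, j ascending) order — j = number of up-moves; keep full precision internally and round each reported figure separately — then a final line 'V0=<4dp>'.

(0,0): Delta=1.8640 Bond=-169.7750
(1,0): Delta=1.1827 Bond=-94.0168
(1,1): Delta=2.0634 Bond=-223.5707
(2,0): Delta=-0.0456 Bond=33.7568
(2,1): Delta=1.5422 Bond=-160.1163
(2,2): Delta=2.2159 Bond=-279.0511
V0=130.3303

No-arbitrage ⇒ martingale measure with p* = (R−d)/(u−d) = 0.7027.
Payoff layer (t=3): V(3,0)=32.6000, V(3,1)=30.7300, V(3,2)=122.2300, V(3,3)=312.3100
Node (2,0) S=110.9129: V=(p*·30.7300+(1−p*)·32.6000)/1.09=28.7027; Δ=(30.7300−32.6000)/(133.0955−92.0577)=-0.0456; B=V−Δ·S=33.7568
Node (2,1) S=160.3560: V=(p*·122.2300+(1−p*)·30.7300)/1.09=87.1810; Δ=(122.2300−30.7300)/(192.4272−133.0955)=1.5422; B=V−Δ·S=-160.1163
Node (2,2) S=231.8400: V=(p*·312.3100+(1−p*)·122.2300)/1.09=234.6787; Δ=(312.3100−122.2300)/(278.2080−192.4272)=2.2159; B=V−Δ·S=-279.0511
Node (1,0) S=133.6300: V=(p*·87.1810+(1−p*)·28.7027)/1.09=64.0326; Δ=(87.1810−28.7027)/(160.3560−110.9129)=1.1827; B=V−Δ·S=-94.0168
Node (1,1) S=193.2000: V=(p*·234.6787+(1−p*)·87.1810)/1.09=175.0716; Δ=(234.6787−87.1810)/(231.8400−160.3560)=2.0634; B=V−Δ·S=-223.5707
Node (0,0) S=161.0000: V=(p*·175.0716+(1−p*)·64.0326)/1.09=130.3303; Δ=(175.0716−64.0326)/(193.2000−133.6300)=1.8640; B=V−Δ·S=-169.7750
Root portfolio cost Δ·161+B reproduces V0=130.3303.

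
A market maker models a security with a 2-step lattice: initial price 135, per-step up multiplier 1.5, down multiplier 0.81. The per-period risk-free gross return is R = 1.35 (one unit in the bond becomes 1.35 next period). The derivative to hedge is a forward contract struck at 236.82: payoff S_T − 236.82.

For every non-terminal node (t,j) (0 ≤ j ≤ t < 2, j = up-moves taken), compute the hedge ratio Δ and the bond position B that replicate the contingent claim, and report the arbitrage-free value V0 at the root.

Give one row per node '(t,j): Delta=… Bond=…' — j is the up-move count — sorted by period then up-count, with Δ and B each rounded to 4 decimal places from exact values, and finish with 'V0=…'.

(0,0): Delta=1.0000 Bond=-129.9424
(1,0): Delta=1.0000 Bond=-175.4222
(1,1): Delta=1.0000 Bond=-175.4222
V0=5.0576

No-arbitrage ⇒ martingale measure with p* = (R−d)/(u−d) = 0.7826.
Terminal values V(2,·): V(2,0)=-148.2465, V(2,1)=-72.7950, V(2,2)=66.9300
(1,0): S=109.3500. Δ = (V_up−V_dn)/(S_up−S_dn) = (-72.7950−-148.2465)/(164.0250−88.5735) = 1.0000. V = [p*·-72.7950 + (1−p*)·-148.2465]/1.35 = -66.0722. B = V − Δ·S = -175.4222.
(1,1): S=202.5000. Δ = (V_up−V_dn)/(S_up−S_dn) = (66.9300−-72.7950)/(303.7500−164.0250) = 1.0000. V = [p*·66.9300 + (1−p*)·-72.7950]/1.35 = 27.0778. B = V − Δ·S = -175.4222.
(0,0): S=135.0000. Δ = (V_up−V_dn)/(S_up−S_dn) = (27.0778−-66.0722)/(202.5000−109.3500) = 1.0000. V = [p*·27.0778 + (1−p*)·-66.0722]/1.35 = 5.0576. B = V − Δ·S = -129.9424.
Check: Δ(0,0)·S0 + B(0,0) = 5.0576 = V0.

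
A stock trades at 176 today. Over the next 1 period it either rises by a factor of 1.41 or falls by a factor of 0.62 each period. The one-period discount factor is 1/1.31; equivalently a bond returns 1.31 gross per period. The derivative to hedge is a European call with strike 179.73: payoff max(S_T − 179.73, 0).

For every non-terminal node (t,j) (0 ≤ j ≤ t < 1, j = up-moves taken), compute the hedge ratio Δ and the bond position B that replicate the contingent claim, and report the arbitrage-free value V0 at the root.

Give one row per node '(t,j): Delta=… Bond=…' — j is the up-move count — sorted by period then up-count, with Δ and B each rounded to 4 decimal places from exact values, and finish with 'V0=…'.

(0,0): Delta=0.4922 Bond=-40.9958
V0=45.6244

Since d<R<u, set p* = (R−d)/(u−d) = 0.8734; price each node as the discounted p*-expectation of its children.
Terminal values V(1,·): V(1,0)=0.0000, V(1,1)=68.4300
Node (0,0) S=176.0000: V=(p*·68.4300+(1−p*)·0.0000)/1.31=45.6244; Δ=(68.4300−0.0000)/(248.1600−109.1200)=0.4922; B=V−Δ·S=-40.9958
Check: Δ(0,0)·S0 + B(0,0) = 45.6244 = V0.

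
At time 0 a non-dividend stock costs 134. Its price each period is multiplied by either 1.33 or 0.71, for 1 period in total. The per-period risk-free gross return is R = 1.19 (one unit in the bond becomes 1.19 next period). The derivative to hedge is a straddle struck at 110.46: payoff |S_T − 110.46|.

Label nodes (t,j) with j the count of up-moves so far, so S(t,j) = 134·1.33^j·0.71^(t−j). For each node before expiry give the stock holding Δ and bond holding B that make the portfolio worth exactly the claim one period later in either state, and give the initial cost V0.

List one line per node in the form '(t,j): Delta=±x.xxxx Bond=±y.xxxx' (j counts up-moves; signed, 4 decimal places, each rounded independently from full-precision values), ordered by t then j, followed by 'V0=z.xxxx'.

Under the risk-neutral measure, an up-move has probability p* = (R−d)/(u−d) = 0.7742 and values discount at R = 1.19.
Payoff layer (t=1): V(1,0)=15.3200, V(1,1)=67.7600
  t=0,j=0: stock 134.0000 → up 178.2200 (V=67.7600), down 95.1400 (V=15.3200). Price 46.9905; hedge Δ=0.6312, bond B=-37.5901.
Self-financing check: at every node Δ·S+B equals the discounted successor values.

(0,0): Delta=0.6312 Bond=-37.5901
V0=46.9905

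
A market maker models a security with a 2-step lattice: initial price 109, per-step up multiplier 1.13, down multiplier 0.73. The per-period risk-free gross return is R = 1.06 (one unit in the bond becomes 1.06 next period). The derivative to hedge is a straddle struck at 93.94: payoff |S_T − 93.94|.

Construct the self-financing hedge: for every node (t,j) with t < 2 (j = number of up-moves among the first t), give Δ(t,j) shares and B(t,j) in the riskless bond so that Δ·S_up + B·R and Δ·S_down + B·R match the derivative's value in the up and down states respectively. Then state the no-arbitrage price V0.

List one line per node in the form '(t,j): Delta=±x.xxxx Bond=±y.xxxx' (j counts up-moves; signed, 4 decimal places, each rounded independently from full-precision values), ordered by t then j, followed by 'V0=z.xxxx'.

(0,0): Delta=0.6152 Bond=-37.6426
(1,0): Delta=-1.0000 Bond=88.6226
(1,1): Delta=0.8366 Bond=-67.1638
V0=29.4174

Risk-neutral probability p* = (R−d)/(u−d) = (1.06−0.73)/(1.13−0.73) = 0.8250.
Terminal payoffs: V(2,0)=35.8539, V(2,1)=4.0259, V(2,2)=45.2421
  t=1,j=0: stock 79.5700 → up 89.9141 (V=4.0259), down 58.0861 (V=35.8539). Price 9.0526; hedge Δ=-1.0000, bond B=88.6226.
  t=1,j=1: stock 123.1700 → up 139.1821 (V=45.2421), down 89.9141 (V=4.0259). Price 35.8767; hedge Δ=0.8366, bond B=-67.1638.
  t=0,j=0: stock 109.0000 → up 123.1700 (V=35.8767), down 79.5700 (V=9.0526). Price 29.4174; hedge Δ=0.6152, bond B=-37.6426.
Self-financing check: at every node Δ·S+B equals the discounted successor values.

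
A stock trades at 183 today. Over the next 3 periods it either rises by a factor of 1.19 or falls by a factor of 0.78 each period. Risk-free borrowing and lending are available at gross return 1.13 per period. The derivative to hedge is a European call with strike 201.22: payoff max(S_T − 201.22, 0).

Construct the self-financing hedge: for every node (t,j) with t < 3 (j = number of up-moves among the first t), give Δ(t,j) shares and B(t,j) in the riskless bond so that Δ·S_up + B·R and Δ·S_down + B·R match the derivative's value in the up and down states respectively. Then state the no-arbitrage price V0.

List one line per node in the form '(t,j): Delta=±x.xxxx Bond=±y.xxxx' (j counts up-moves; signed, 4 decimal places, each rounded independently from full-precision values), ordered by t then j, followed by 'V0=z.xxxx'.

The replicating-portfolio and risk-neutral prices coincide; use p* = (1.13−0.78)/(1.19−0.78) = 0.8537 for the latter.
Terminal payoffs: V(3,0)=0.0000, V(3,1)=0.0000, V(3,2)=0.9141, V(3,3)=107.1641
  t=2,j=0: stock 111.3372 → up 132.4913 (V=0.0000), down 86.8430 (V=0.0000). Price 0.0000; hedge Δ=0.0000, bond B=0.0000.
  t=2,j=1: stock 169.8606 → up 202.1341 (V=0.9141), down 132.4913 (V=0.0000). Price 0.6906; hedge Δ=0.0131, bond B=-1.5390.
  t=2,j=2: stock 259.1463 → up 308.3841 (V=107.1641), down 202.1341 (V=0.9141). Price 81.0755; hedge Δ=1.0000, bond B=-178.0708.
  t=1,j=0: stock 142.7400 → up 169.8606 (V=0.6906), down 111.3372 (V=0.0000). Price 0.5217; hedge Δ=0.0118, bond B=-1.1626.
  t=1,j=1: stock 217.7700 → up 259.1463 (V=81.0755), down 169.8606 (V=0.6906). Price 61.3379; hedge Δ=0.9003, bond B=-134.7229.
  t=0,j=0: stock 183.0000 → up 217.7700 (V=61.3379), down 142.7400 (V=0.5217). Price 46.4053; hedge Δ=0.8106, bond B=-101.9270.
Self-financing check: at every node Δ·S+B equals the discounted successor values.

(0,0): Delta=0.8106 Bond=-101.9270
(1,0): Delta=0.0118 Bond=-1.1626
(1,1): Delta=0.9003 Bond=-134.7229
(2,0): Delta=0.0000 Bond=0.0000
(2,1): Delta=0.0131 Bond=-1.5390
(2,2): Delta=1.0000 Bond=-178.0708
V0=46.4053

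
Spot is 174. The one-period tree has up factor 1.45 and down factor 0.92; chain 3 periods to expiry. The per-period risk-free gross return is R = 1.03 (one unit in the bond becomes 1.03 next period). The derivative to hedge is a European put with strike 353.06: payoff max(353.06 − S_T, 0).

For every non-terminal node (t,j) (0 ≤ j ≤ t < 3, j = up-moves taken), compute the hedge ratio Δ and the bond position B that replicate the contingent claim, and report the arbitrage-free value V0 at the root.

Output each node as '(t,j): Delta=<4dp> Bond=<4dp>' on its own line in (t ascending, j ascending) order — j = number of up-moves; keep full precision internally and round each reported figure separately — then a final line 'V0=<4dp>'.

(0,0): Delta=-0.9219 Bond=310.9607
(1,0): Delta=-1.0000 Bond=332.7929
(1,1): Delta=-0.7327 Bond=272.5495
(2,0): Delta=-1.0000 Bond=342.7767
(2,1): Delta=-1.0000 Bond=342.7767
(2,2): Delta=-0.0851 Bond=43.8049
V0=150.5513

The replicating-portfolio and risk-neutral prices coincide; use p* = (1.03−0.92)/(1.45−0.92) = 0.2075 for the latter.
Terminal values V(3,·): V(3,0)=217.5683, V(3,1)=139.5133, V(3,2)=16.4918, V(3,3)=0.0000
(2,0): S=147.2736. Δ = (V_up−V_dn)/(S_up−S_dn) = (139.5133−217.5683)/(213.5467−135.4917) = -1.0000. V = [p*·139.5133 + (1−p*)·217.5683]/1.03 = 195.5031. B = V − Δ·S = 342.7767.
(2,1): S=232.1160. Δ = (V_up−V_dn)/(S_up−S_dn) = (16.4918−139.5133)/(336.5682−213.5467) = -1.0000. V = [p*·16.4918 + (1−p*)·139.5133]/1.03 = 110.6607. B = V − Δ·S = 342.7767.
(2,2): S=365.8350. Δ = (V_up−V_dn)/(S_up−S_dn) = (0.0000−16.4918)/(530.4607−336.5682) = -0.0851. V = [p*·0.0000 + (1−p*)·16.4918]/1.03 = 12.6883. B = V − Δ·S = 43.8049.
(1,0): S=160.0800. Δ = (V_up−V_dn)/(S_up−S_dn) = (110.6607−195.5031)/(232.1160−147.2736) = -1.0000. V = [p*·110.6607 + (1−p*)·195.5031]/1.03 = 172.7129. B = V − Δ·S = 332.7929.
(1,1): S=252.3000. Δ = (V_up−V_dn)/(S_up−S_dn) = (12.6883−110.6607)/(365.8350−232.1160) = -0.7327. V = [p*·12.6883 + (1−p*)·110.6607]/1.03 = 87.6959. B = V − Δ·S = 272.5495.
(0,0): S=174.0000. Δ = (V_up−V_dn)/(S_up−S_dn) = (87.6959−172.7129)/(252.3000−160.0800) = -0.9219. V = [p*·87.6959 + (1−p*)·172.7129]/1.03 = 150.5513. B = V − Δ·S = 310.9607.
Check: Δ(0,0)·S0 + B(0,0) = 150.5513 = V0.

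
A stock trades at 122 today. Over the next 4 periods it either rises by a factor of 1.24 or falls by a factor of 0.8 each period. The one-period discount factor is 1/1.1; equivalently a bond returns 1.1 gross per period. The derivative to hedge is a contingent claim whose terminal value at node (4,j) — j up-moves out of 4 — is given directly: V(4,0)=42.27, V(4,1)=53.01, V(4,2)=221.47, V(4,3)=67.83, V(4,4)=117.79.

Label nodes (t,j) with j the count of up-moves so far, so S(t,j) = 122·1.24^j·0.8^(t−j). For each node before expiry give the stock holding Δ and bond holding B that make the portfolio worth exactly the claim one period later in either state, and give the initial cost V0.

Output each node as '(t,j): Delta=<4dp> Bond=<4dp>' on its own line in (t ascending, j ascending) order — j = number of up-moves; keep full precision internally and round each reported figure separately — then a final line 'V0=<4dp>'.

(0,0): Delta=-0.2395 Bond=111.4851
(1,0): Delta=0.0530 Bond=94.0834
(1,1): Delta=-0.3276 Bond=135.9570
(2,0): Delta=3.1298 Bond=-136.7398
(2,1): Delta=-0.8733 Bond=215.5998
(2,2): Delta=-0.1632 Bond=118.7308
(3,0): Delta=0.3908 Bond=20.6752
(3,1): Delta=3.9544 Bond=-230.2554
(3,2): Delta=-2.3268 Bond=455.2868
(3,3): Delta=0.4881 Bond=-20.9149
V0=82.2678

The replicating-portfolio and risk-neutral prices coincide; use p* = (1.1−0.8)/(1.24−0.8) = 0.6818 for the latter.
Terminal payoffs: V(4,0)=42.2700, V(4,1)=53.0100, V(4,2)=221.4700, V(4,3)=67.8300, V(4,4)=117.7900
Node (3,0) S=62.4640: V=(p*·53.0100+(1−p*)·42.2700)/1.1=45.0843; Δ=(53.0100−42.2700)/(77.4554−49.9712)=0.3908; B=V−Δ·S=20.6752
Node (3,1) S=96.8192: V=(p*·221.4700+(1−p*)·53.0100)/1.1=152.6083; Δ=(221.4700−53.0100)/(120.0558−77.4554)=3.9544; B=V−Δ·S=-230.2554
Node (3,2) S=150.0698: V=(p*·67.8300+(1−p*)·221.4700)/1.1=106.1050; Δ=(67.8300−221.4700)/(186.0865−120.0558)=-2.3268; B=V−Δ·S=455.2868
Node (3,3) S=232.6081: V=(p*·117.7900+(1−p*)·67.8300)/1.1=92.6306; Δ=(117.7900−67.8300)/(288.4341−186.0865)=0.4881; B=V−Δ·S=-20.9149
Node (2,0) S=78.0800: V=(p*·152.6083+(1−p*)·45.0843)/1.1=107.6328; Δ=(152.6083−45.0843)/(96.8192−62.4640)=3.1298; B=V−Δ·S=-136.7398
Node (2,1) S=121.0240: V=(p*·106.1050+(1−p*)·152.6083)/1.1=109.9104; Δ=(106.1050−152.6083)/(150.0698−96.8192)=-0.8733; B=V−Δ·S=215.5998
Node (2,2) S=187.5872: V=(p*·92.6306+(1−p*)·106.1050)/1.1=88.1072; Δ=(92.6306−106.1050)/(232.6081−150.0698)=-0.1632; B=V−Δ·S=118.7308
Node (1,0) S=97.6000: V=(p*·109.9104+(1−p*)·107.6328)/1.1=99.2598; Δ=(109.9104−107.6328)/(121.0240−78.0800)=0.0530; B=V−Δ·S=94.0834
Node (1,1) S=151.2800: V=(p*·88.1072+(1−p*)·109.9104)/1.1=86.4042; Δ=(88.1072−109.9104)/(187.5872−121.0240)=-0.3276; B=V−Δ·S=135.9570
Node (0,0) S=122.0000: V=(p*·86.4042+(1−p*)·99.2598)/1.1=82.2678; Δ=(86.4042−99.2598)/(151.2800−97.6000)=-0.2395; B=V−Δ·S=111.4851
The time-0 hedge costs 82.2678, which is the no-arbitrage price.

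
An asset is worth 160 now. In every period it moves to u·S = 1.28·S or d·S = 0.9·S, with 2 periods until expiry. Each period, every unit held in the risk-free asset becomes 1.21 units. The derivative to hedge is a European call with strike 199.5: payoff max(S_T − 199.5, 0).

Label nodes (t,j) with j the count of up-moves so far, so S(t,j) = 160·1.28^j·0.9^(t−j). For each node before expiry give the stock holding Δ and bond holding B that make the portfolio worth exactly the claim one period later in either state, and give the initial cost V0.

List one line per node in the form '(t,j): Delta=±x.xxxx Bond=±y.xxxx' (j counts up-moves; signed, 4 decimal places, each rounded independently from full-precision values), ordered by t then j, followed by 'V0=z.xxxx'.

The replicating-portfolio and risk-neutral prices coincide; use p* = (1.21−0.9)/(1.28−0.9) = 0.8158 for the latter.
Payoff layer (t=2): V(2,0)=0.0000, V(2,1)=0.0000, V(2,2)=62.6440
(1,0): S=144.0000. Δ = (V_up−V_dn)/(S_up−S_dn) = (0.0000−0.0000)/(184.3200−129.6000) = 0.0000. V = [p*·0.0000 + (1−p*)·0.0000]/1.21 = 0.0000. B = V − Δ·S = 0.0000.
(1,1): S=204.8000. Δ = (V_up−V_dn)/(S_up−S_dn) = (62.6440−0.0000)/(262.1440−184.3200) = 0.8049. V = [p*·62.6440 + (1−p*)·0.0000]/1.21 = 42.2350. B = V − Δ·S = -122.6177.
(0,0): S=160.0000. Δ = (V_up−V_dn)/(S_up−S_dn) = (42.2350−0.0000)/(204.8000−144.0000) = 0.6947. V = [p*·42.2350 + (1−p*)·0.0000]/1.21 = 28.4751. B = V − Δ·S = -82.6696.
Check: Δ(0,0)·S0 + B(0,0) = 28.4751 = V0.

(0,0): Delta=0.6947 Bond=-82.6696
(1,0): Delta=0.0000 Bond=0.0000
(1,1): Delta=0.8049 Bond=-122.6177
V0=28.4751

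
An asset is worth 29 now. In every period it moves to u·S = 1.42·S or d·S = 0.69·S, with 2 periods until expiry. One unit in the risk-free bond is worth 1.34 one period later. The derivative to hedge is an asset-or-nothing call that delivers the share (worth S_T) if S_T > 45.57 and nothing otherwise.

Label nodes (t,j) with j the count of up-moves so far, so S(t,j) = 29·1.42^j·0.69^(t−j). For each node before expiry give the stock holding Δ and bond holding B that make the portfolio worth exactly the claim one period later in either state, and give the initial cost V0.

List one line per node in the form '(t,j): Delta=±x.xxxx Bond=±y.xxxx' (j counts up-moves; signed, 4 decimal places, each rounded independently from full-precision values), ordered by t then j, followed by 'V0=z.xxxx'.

The replicating-portfolio and risk-neutral prices coincide; use p* = (1.34−0.69)/(1.42−0.69) = 0.8904 for the latter.
At expiry t=2: V(2,0)=0.0000, V(2,1)=0.0000, V(2,2)=58.4756
  t=1,j=0: stock 20.0100 → up 28.4142 (V=0.0000), down 13.8069 (V=0.0000). Price 0.0000; hedge Δ=0.0000, bond B=0.0000.
  t=1,j=1: stock 41.1800 → up 58.4756 (V=58.4756), down 28.4142 (V=0.0000). Price 38.8562; hedge Δ=1.9452, bond B=-41.2474.
  t=0,j=0: stock 29.0000 → up 41.1800 (V=38.8562), down 20.0100 (V=0.0000). Price 25.8194; hedge Δ=1.8354, bond B=-27.4083.
Each (Δ,B) replicates both successor values, so the strategy is self-financing and V0 is arbitrage-free.

(0,0): Delta=1.8354 Bond=-27.4083
(1,0): Delta=0.0000 Bond=0.0000
(1,1): Delta=1.9452 Bond=-41.2474
V0=25.8194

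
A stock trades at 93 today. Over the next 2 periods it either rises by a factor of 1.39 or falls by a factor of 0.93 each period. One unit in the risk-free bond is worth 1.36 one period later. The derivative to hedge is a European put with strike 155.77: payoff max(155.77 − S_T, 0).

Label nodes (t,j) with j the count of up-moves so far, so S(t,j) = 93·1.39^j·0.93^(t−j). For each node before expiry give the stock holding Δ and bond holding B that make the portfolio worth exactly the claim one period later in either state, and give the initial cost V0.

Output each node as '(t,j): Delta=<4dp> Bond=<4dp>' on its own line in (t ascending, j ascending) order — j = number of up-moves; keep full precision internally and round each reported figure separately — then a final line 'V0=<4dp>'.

(0,0): Delta=-0.6158 Bond=59.7820
(1,0): Delta=-1.0000 Bond=114.5368
(1,1): Delta=-0.5978 Bond=78.9849
V0=2.5167

No-arbitrage ⇒ martingale measure with p* = (R−d)/(u−d) = 0.9348.
Terminal values V(2,·): V(2,0)=75.3343, V(2,1)=35.5489, V(2,2)=0.0000
Node (1,0) S=86.4900: V=(p*·35.5489+(1−p*)·75.3343)/1.36=28.0468; Δ=(35.5489−75.3343)/(120.2211−80.4357)=-1.0000; B=V−Δ·S=114.5368
Node (1,1) S=129.2700: V=(p*·0.0000+(1−p*)·35.5489)/1.36=1.7047; Δ=(0.0000−35.5489)/(179.6853−120.2211)=-0.5978; B=V−Δ·S=78.9849
Node (0,0) S=93.0000: V=(p*·1.7047+(1−p*)·28.0468)/1.36=2.5167; Δ=(1.7047−28.0468)/(129.2700−86.4900)=-0.6158; B=V−Δ·S=59.7820
The time-0 hedge costs 2.5167, which is the no-arbitrage price.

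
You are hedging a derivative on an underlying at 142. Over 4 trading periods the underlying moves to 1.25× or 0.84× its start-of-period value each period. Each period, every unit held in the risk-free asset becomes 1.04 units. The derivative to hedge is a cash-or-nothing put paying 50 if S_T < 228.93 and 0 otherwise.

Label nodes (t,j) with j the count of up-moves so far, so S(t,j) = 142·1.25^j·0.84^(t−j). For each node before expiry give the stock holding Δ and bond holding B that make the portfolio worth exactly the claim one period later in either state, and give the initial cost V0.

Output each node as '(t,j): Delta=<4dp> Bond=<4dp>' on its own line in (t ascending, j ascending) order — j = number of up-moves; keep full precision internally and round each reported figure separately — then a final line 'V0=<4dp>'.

The replicating-portfolio and risk-neutral prices coincide; use p* = (1.04−0.84)/(1.25−0.84) = 0.4878 for the latter.
Terminal values V(4,·): V(4,0)=50.0000, V(4,1)=50.0000, V(4,2)=50.0000, V(4,3)=0.0000, V(4,4)=0.0000
Node (3,0) S=84.1640: V=(p*·50.0000+(1−p*)·50.0000)/1.04=48.0769; Δ=(50.0000−50.0000)/(105.2050−70.6977)=0.0000; B=V−Δ·S=48.0769
Node (3,1) S=125.2440: V=(p*·50.0000+(1−p*)·50.0000)/1.04=48.0769; Δ=(50.0000−50.0000)/(156.5550−105.2050)=0.0000; B=V−Δ·S=48.0769
Node (3,2) S=186.3750: V=(p*·0.0000+(1−p*)·50.0000)/1.04=24.6248; Δ=(0.0000−50.0000)/(232.9688−156.5550)=-0.6543; B=V−Δ·S=146.5760
Node (3,3) S=277.3438: V=(p*·0.0000+(1−p*)·0.0000)/1.04=0.0000; Δ=(0.0000−0.0000)/(346.6797−232.9688)=0.0000; B=V−Δ·S=0.0000
Node (2,0) S=100.1952: V=(p*·48.0769+(1−p*)·48.0769)/1.04=46.2278; Δ=(48.0769−48.0769)/(125.2440−84.1640)=0.0000; B=V−Δ·S=46.2278
Node (2,1) S=149.1000: V=(p*·24.6248+(1−p*)·48.0769)/1.04=35.2277; Δ=(24.6248−48.0769)/(186.3750−125.2440)=-0.3836; B=V−Δ·S=92.4281
Node (2,2) S=221.8750: V=(p*·0.0000+(1−p*)·24.6248)/1.04=12.1276; Δ=(0.0000−24.6248)/(277.3438−186.3750)=-0.2707; B=V−Δ·S=72.1880
Node (1,0) S=119.2800: V=(p*·35.2277+(1−p*)·46.2278)/1.04=39.2903; Δ=(35.2277−46.2278)/(149.1000−100.1952)=-0.2249; B=V−Δ·S=66.1198
Node (1,1) S=177.5000: V=(p*·12.1276+(1−p*)·35.2277)/1.04=23.0379; Δ=(12.1276−35.2277)/(221.8750−149.1000)=-0.3174; B=V−Δ·S=79.3797
Node (0,0) S=142.0000: V=(p*·23.0379+(1−p*)·39.2903)/1.04=30.1560; Δ=(23.0379−39.2903)/(177.5000−119.2800)=-0.2792; B=V−Δ·S=69.7962
Check: Δ(0,0)·S0 + B(0,0) = 30.1560 = V0.

(0,0): Delta=-0.2792 Bond=69.7962
(1,0): Delta=-0.2249 Bond=66.1198
(1,1): Delta=-0.3174 Bond=79.3797
(2,0): Delta=0.0000 Bond=46.2278
(2,1): Delta=-0.3836 Bond=92.4281
(2,2): Delta=-0.2707 Bond=72.1880
(3,0): Delta=0.0000 Bond=48.0769
(3,1): Delta=0.0000 Bond=48.0769
(3,2): Delta=-0.6543 Bond=146.5760
(3,3): Delta=0.0000 Bond=0.0000
V0=30.1560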